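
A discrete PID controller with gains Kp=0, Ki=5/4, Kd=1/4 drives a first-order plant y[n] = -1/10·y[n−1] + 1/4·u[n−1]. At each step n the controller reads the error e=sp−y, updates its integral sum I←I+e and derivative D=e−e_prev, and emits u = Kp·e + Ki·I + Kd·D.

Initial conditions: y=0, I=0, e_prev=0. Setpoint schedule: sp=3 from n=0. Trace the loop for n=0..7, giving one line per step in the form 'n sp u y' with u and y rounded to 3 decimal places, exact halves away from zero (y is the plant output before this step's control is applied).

0 3 4.500 0.000
1 3 5.813 1.125
2 3 8.114 1.341
3 3 9.411 1.894
4 3 10.528 2.163
5 3 11.263 2.416
6 3 11.819 2.574
7 3 12.206 2.697

(exact arithmetic carried between steps; '≈' marks a value shown rounded to 6 d.p. or computed from one; I and e_prev carry over from the previous line; the table rounds u and y to 3 d.p., halves away from zero)
n=0: y=0, sp=3, e=sp−y=3; I=3, D=e−e_prev=3; u=0·3+5/4·3+1/4·3=4.5; next y=-1/10·0+1/4·4.5=1.125
n=1: y=1.125, sp=3, e=sp−y=1.875; I=4.875, D=e−e_prev=-1.125; u=0·1.875+5/4·4.875+1/4·(-1.125)=5.8125; next y=-1/10·1.125+1/4·5.8125=1.340625
n=2: y=1.340625, sp=3, e=sp−y=1.659375; I=6.534375, D=e−e_prev=-0.215625; u=0·1.659375+5/4·6.534375+1/4·(-0.215625)≈8.114063; next y=-1/10·1.340625+1/4·8.114063≈1.894453
n=3: y≈1.894453, sp=3, e=sp−y≈1.105547; I≈7.639922, D=e−e_prev≈-0.553828; u=0·1.105547+5/4·7.639922+1/4·(-0.553828)≈9.411445; next y=-1/10·1.894453+1/4·9.411445≈2.163416
n=4: y≈2.163416, sp=3, e=sp−y≈0.836584; I≈8.476506, D=e−e_prev≈-0.268963; u=0·0.836584+5/4·8.476506+1/4·(-0.268963)≈10.528392; next y=-1/10·2.163416+1/4·10.528392≈2.415756
n=5: y≈2.415756, sp=3, e=sp−y≈0.584244; I≈9.060750, D=e−e_prev≈-0.252340; u=0·0.584244+5/4·9.060750+1/4·(-0.252340)≈11.262852; next y=-1/10·2.415756+1/4·11.262852≈2.574137
n=6: y≈2.574137, sp=3, e=sp−y≈0.425863; I≈9.486612, D=e−e_prev≈-0.158381; u=0·0.425863+5/4·9.486612+1/4·(-0.158381)≈11.818670; next y=-1/10·2.574137+1/4·11.818670≈2.697254
n=7: y≈2.697254, sp=3, e=sp−y≈0.302746; I≈9.789358, D=e−e_prev≈-0.123116; u=0·0.302746+5/4·9.789358+1/4·(-0.123116)≈12.205919; next y=-1/10·2.697254+1/4·12.205919≈2.781754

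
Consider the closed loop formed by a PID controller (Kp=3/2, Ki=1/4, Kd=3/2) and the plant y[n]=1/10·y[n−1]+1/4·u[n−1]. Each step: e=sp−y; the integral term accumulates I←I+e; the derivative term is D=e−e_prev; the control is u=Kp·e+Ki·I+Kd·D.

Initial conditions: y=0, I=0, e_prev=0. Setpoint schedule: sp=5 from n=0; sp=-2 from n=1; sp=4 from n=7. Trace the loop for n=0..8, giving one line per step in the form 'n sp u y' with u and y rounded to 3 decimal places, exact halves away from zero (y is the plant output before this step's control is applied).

(exact arithmetic carried between steps; '≈' marks a value shown rounded to 6 d.p. or computed from one; I and e_prev carry over from the previous line; the table rounds u and y to 3 d.p., halves away from zero)
n=0: y=0, sp=5, e=sp−y=5; I=5, D=e−e_prev=5; u=3/2·5+1/4·5+3/2·5=16.25; next y=1/10·0+1/4·16.25=4.0625
n=1: y=4.0625, sp=-2, e=sp−y=-6.0625; I=-1.0625, D=e−e_prev=-11.0625; u=3/2·(-6.0625)+1/4·(-1.0625)+3/2·(-11.0625)=-25.953125; next y=1/10·4.0625+1/4·(-25.953125)≈-6.082031
n=2: y≈-6.082031, sp=-2, e=sp−y≈4.082031; I≈3.019531, D=e−e_prev≈10.144531; u=3/2·4.082031+1/4·3.019531+3/2·10.144531≈22.094727; next y=1/10·(-6.082031)+1/4·22.094727≈4.915479
n=3: y≈4.915479, sp=-2, e=sp−y≈-6.915479; I≈-3.895947, D=e−e_prev≈-10.997510; u=3/2·(-6.915479)+1/4·(-3.895947)+3/2·(-10.997510)≈-27.843469; next y=1/10·4.915479+1/4·(-27.843469)≈-6.469319
n=4: y≈-6.469319, sp=-2, e=sp−y≈4.469319; I≈0.573372, D=e−e_prev≈11.384798; u=3/2·4.469319+1/4·0.573372+3/2·11.384798≈23.924519; next y=1/10·(-6.469319)+1/4·23.924519≈5.334198
n=5: y≈5.334198, sp=-2, e=sp−y≈-7.334198; I≈-6.760826, D=e−e_prev≈-11.803517; u=3/2·(-7.334198)+1/4·(-6.760826)+3/2·(-11.803517)≈-30.396779; next y=1/10·5.334198+1/4·(-30.396779)≈-7.065775
n=6: y≈-7.065775, sp=-2, e=sp−y≈5.065775; I≈-1.695051, D=e−e_prev≈12.399973; u=3/2·5.065775+1/4·(-1.695051)+3/2·12.399973≈25.774859; next y=1/10·(-7.065775)+1/4·25.774859≈5.737137
n=7: y≈5.737137, sp=4, e=sp−y≈-1.737137; I≈-3.432188, D=e−e_prev≈-6.802912; u=3/2·(-1.737137)+1/4·(-3.432188)+3/2·(-6.802912)≈-13.668121; next y=1/10·5.737137+1/4·(-13.668121)≈-2.843317
n=8: y≈-2.843317, sp=4, e=sp−y≈6.843317; I≈3.411129, D=e−e_prev≈8.580454; u=3/2·6.843317+1/4·3.411129+3/2·8.580454≈23.988438; next y=1/10·(-2.843317)+1/4·23.988438≈5.712778

0 5 16.250 0.000
1 -2 -25.953 4.063
2 -2 22.095 -6.082
3 -2 -27.843 4.915
4 -2 23.925 -6.469
5 -2 -30.397 5.334
6 -2 25.775 -7.066
7 4 -13.668 5.737
8 4 23.988 -2.843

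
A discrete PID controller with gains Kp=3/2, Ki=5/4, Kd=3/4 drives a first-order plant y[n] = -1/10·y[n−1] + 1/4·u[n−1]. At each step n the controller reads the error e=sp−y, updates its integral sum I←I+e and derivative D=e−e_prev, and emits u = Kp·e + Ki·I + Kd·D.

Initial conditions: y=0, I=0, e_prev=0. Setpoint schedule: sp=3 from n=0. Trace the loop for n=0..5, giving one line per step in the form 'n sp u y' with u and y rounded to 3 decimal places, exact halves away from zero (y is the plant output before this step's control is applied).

0 3 10.500 0.000
1 3 2.813 2.625
2 3 12.895 0.441
3 3 4.869 3.180
4 3 14.680 0.899
5 3 6.213 3.580

(exact arithmetic carried between steps; '≈' marks a value shown rounded to 6 d.p. or computed from one; I and e_prev carry over from the previous line; the table rounds u and y to 3 d.p., halves away from zero)
n=0: y=0, sp=3, e=sp−y=3; I=3, D=e−e_prev=3; u=3/2·3+5/4·3+3/4·3=10.5; next y=-1/10·0+1/4·10.5=2.625
n=1: y=2.625, sp=3, e=sp−y=0.375; I=3.375, D=e−e_prev=-2.625; u=3/2·0.375+5/4·3.375+3/4·(-2.625)=2.8125; next y=-1/10·2.625+1/4·2.8125=0.440625
n=2: y=0.440625, sp=3, e=sp−y=2.559375; I=5.934375, D=e−e_prev=2.184375; u=3/2·2.559375+5/4·5.934375+3/4·2.184375≈12.895313; next y=-1/10·0.440625+1/4·12.895313≈3.179766
n=3: y≈3.179766, sp=3, e=sp−y≈-0.179766; I≈5.754609, D=e−e_prev≈-2.739141; u=3/2·(-0.179766)+5/4·5.754609+3/4·(-2.739141)≈4.869258; next y=-1/10·3.179766+1/4·4.869258≈0.899338
n=4: y≈0.899338, sp=3, e=sp−y≈2.100662; I≈7.855271, D=e−e_prev≈2.280428; u=3/2·2.100662+5/4·7.855271+3/4·2.280428≈14.680403; next y=-1/10·0.899338+1/4·14.680403≈3.580167
n=5: y≈3.580167, sp=3, e=sp−y≈-0.580167; I≈7.275104, D=e−e_prev≈-2.680829; u=3/2·(-0.580167)+5/4·7.275104+3/4·(-2.680829)≈6.213008; next y=-1/10·3.580167+1/4·6.213008≈1.195235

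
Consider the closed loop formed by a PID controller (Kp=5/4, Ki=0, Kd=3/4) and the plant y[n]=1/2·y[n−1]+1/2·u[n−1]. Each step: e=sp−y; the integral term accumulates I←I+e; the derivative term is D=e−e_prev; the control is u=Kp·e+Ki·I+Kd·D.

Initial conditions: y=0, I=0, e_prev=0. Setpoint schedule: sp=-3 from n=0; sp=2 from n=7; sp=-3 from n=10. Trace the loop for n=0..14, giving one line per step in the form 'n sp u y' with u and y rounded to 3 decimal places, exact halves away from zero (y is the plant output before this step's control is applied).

0 -3 -6.000 0.000
1 -3 2.250 -3.000
2 -3 -5.250 -0.375
3 -3 1.594 -2.813
4 -3 -4.641 -0.609
5 -3 1.043 -2.625
6 -3 -4.137 -0.791
7 2 10.584 -2.464
8 2 -7.469 4.060
9 2 8.953 -1.704
10 -3 -16.027 3.625
11 -3 11.371 -6.201
12 -3 -13.571 2.585
13 -3 9.175 -5.493
14 -3 -11.551 1.841

(exact arithmetic carried between steps; '≈' marks a value shown rounded to 6 d.p. or computed from one; I and e_prev carry over from the previous line; the table rounds u and y to 3 d.p., halves away from zero)
n=0: y=0, sp=-3, e=sp−y=-3; I=-3, D=e−e_prev=-3; u=5/4·(-3)+0·(-3)+3/4·(-3)=-6; next y=1/2·0+1/2·(-6)=-3
n=1: y=-3, sp=-3, e=sp−y=0; I=-3, D=e−e_prev=3; u=5/4·0+0·(-3)+3/4·3=2.25; next y=1/2·(-3)+1/2·2.25=-0.375
n=2: y=-0.375, sp=-3, e=sp−y=-2.625; I=-5.625, D=e−e_prev=-2.625; u=5/4·(-2.625)+0·(-5.625)+3/4·(-2.625)=-5.25; next y=1/2·(-0.375)+1/2·(-5.25)=-2.8125
n=3: y=-2.8125, sp=-3, e=sp−y=-0.1875; I=-5.8125, D=e−e_prev=2.4375; u=5/4·(-0.1875)+0·(-5.8125)+3/4·2.4375=1.59375; next y=1/2·(-2.8125)+1/2·1.59375=-0.609375
n=4: y=-0.609375, sp=-3, e=sp−y=-2.390625; I=-8.203125, D=e−e_prev=-2.203125; u=5/4·(-2.390625)+0·(-8.203125)+3/4·(-2.203125)=-4.640625; next y=1/2·(-0.609375)+1/2·(-4.640625)=-2.625
n=5: y=-2.625, sp=-3, e=sp−y=-0.375; I=-8.578125, D=e−e_prev=2.015625; u=5/4·(-0.375)+0·(-8.578125)+3/4·2.015625≈1.042969; next y=1/2·(-2.625)+1/2·1.042969≈-0.791016
n=6: y≈-0.791016, sp=-3, e=sp−y≈-2.208984; I≈-10.787109, D=e−e_prev≈-1.833984; u=5/4·(-2.208984)+0·(-10.787109)+3/4·(-1.833984)≈-4.136719; next y=1/2·(-0.791016)+1/2·(-4.136719)≈-2.463867
n=7: y≈-2.463867, sp=2, e=sp−y≈4.463867; I≈-6.323242, D=e−e_prev≈6.672852; u=5/4·4.463867+0·(-6.323242)+3/4·6.672852≈10.584473; next y=1/2·(-2.463867)+1/2·10.584473≈4.060303
n=8: y≈4.060303, sp=2, e=sp−y≈-2.060303; I≈-8.383545, D=e−e_prev≈-6.524170; u=5/4·(-2.060303)+0·(-8.383545)+3/4·(-6.524170)≈-7.468506; next y=1/2·4.060303+1/2·(-7.468506)≈-1.704102
n=9: y≈-1.704102, sp=2, e=sp−y≈3.704102; I≈-4.679443, D=e−e_prev≈5.764404; u=5/4·3.704102+0·(-4.679443)+3/4·5.764404≈8.953430; next y=1/2·(-1.704102)+1/2·8.953430≈3.624664
n=10: y≈3.624664, sp=-3, e=sp−y≈-6.624664; I≈-11.304108, D=e−e_prev≈-10.328766; u=5/4·(-6.624664)+0·(-11.304108)+3/4·(-10.328766)≈-16.027405; next y=1/2·3.624664+1/2·(-16.027405)≈-6.201370
n=11: y≈-6.201370, sp=-3, e=sp−y≈3.201370; I≈-8.102737, D=e−e_prev≈9.826035; u=5/4·3.201370+0·(-8.102737)+3/4·9.826035≈11.371239; next y=1/2·(-6.201370)+1/2·11.371239≈2.584934
n=12: y≈2.584934, sp=-3, e=sp−y≈-5.584934; I≈-13.687672, D=e−e_prev≈-8.786304; u=5/4·(-5.584934)+0·(-13.687672)+3/4·(-8.786304)≈-13.570896; next y=1/2·2.584934+1/2·(-13.570896)≈-5.492981
n=13: y≈-5.492981, sp=-3, e=sp−y≈2.492981; I≈-11.194691, D=e−e_prev≈8.077915; u=5/4·2.492981+0·(-11.194691)+3/4·8.077915≈9.174663; next y=1/2·(-5.492981)+1/2·9.174663≈1.840841
n=14: y≈1.840841, sp=-3, e=sp−y≈-4.840841; I≈-16.035532, D=e−e_prev≈-7.333822; u=5/4·(-4.840841)+0·(-16.035532)+3/4·(-7.333822)≈-11.551417; next y=1/2·1.840841+1/2·(-11.551417)≈-4.855288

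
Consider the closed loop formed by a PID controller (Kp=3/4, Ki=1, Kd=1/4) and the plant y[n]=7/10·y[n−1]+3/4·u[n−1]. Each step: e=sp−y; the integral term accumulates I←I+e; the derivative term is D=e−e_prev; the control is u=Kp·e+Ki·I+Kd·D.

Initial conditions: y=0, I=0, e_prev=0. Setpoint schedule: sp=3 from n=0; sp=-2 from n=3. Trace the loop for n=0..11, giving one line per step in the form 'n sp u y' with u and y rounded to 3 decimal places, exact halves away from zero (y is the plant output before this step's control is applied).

0 3 6.000 0.000
1 3 -0.750 4.500
2 3 2.700 2.588
3 -2 -9.863 3.836
4 -2 2.959 -4.712
5 -2 -3.732 -1.079
6 -2 1.206 -3.554
7 -2 -1.800 -1.584
8 -2 0.026 -2.459
9 -2 -1.248 -1.701
10 -2 -0.506 -2.127
11 -2 -1.003 -1.869

(exact arithmetic carried between steps; '≈' marks a value shown rounded to 6 d.p. or computed from one; I and e_prev carry over from the previous line; the table rounds u and y to 3 d.p., halves away from zero)
n=0: y=0, sp=3, e=sp−y=3; I=3, D=e−e_prev=3; u=3/4·3+1·3+1/4·3=6; next y=7/10·0+3/4·6=4.5
n=1: y=4.5, sp=3, e=sp−y=-1.5; I=1.5, D=e−e_prev=-4.5; u=3/4·(-1.5)+1·1.5+1/4·(-4.5)=-0.75; next y=7/10·4.5+3/4·(-0.75)=2.5875
n=2: y=2.5875, sp=3, e=sp−y=0.4125; I=1.9125, D=e−e_prev=1.9125; u=3/4·0.4125+1·1.9125+1/4·1.9125=2.7; next y=7/10·2.5875+3/4·2.7=3.83625
n=3: y=3.83625, sp=-2, e=sp−y=-5.83625; I=-3.92375, D=e−e_prev=-6.24875; u=3/4·(-5.83625)+1·(-3.92375)+1/4·(-6.24875)=-9.863125; next y=7/10·3.83625+3/4·(-9.863125)≈-4.711969
n=4: y≈-4.711969, sp=-2, e=sp−y≈2.711969; I≈-1.211781, D=e−e_prev≈8.548219; u=3/4·2.711969+1·(-1.211781)+1/4·8.548219≈2.95925; next y=7/10·(-4.711969)+3/4·2.95925≈-1.078941
n=5: y≈-1.078941, sp=-2, e=sp−y≈-0.921059; I≈-2.132841, D=e−e_prev≈-3.633028; u=3/4·(-0.921059)+1·(-2.132841)+1/4·(-3.633028)≈-3.731892; next y=7/10·(-1.078941)+3/4·(-3.731892)≈-3.554178
n=6: y≈-3.554178, sp=-2, e=sp−y≈1.554178; I≈-0.578663, D=e−e_prev≈2.475237; u=3/4·1.554178+1·(-0.578663)+1/4·2.475237≈1.205779; next y=7/10·(-3.554178)+3/4·1.205779≈-1.583590
n=7: y≈-1.583590, sp=-2, e=sp−y≈-0.416410; I≈-0.995073, D=e−e_prev≈-1.970588; u=3/4·(-0.416410)+1·(-0.995073)+1/4·(-1.970588)≈-1.800028; next y=7/10·(-1.583590)+3/4·(-1.800028)≈-2.458534
n=8: y≈-2.458534, sp=-2, e=sp−y≈0.458534; I≈-0.536540, D=e−e_prev≈0.874944; u=3/4·0.458534+1·(-0.536540)+1/4·0.874944≈0.026097; next y=7/10·(-2.458534)+3/4·0.026097≈-1.701401
n=9: y≈-1.701401, sp=-2, e=sp−y≈-0.298599; I≈-0.835138, D=e−e_prev≈-0.757133; u=3/4·(-0.298599)+1·(-0.835138)+1/4·(-0.757133)≈-1.248371; next y=7/10·(-1.701401)+3/4·(-1.248371)≈-2.127259
n=10: y≈-2.127259, sp=-2, e=sp−y≈0.127259; I≈-0.707880, D=e−e_prev≈0.425858; u=3/4·0.127259+1·(-0.707880)+1/4·0.425858≈-0.505971; next y=7/10·(-2.127259)+3/4·(-0.505971)≈-1.868559
n=11: y≈-1.868559, sp=-2, e=sp−y≈-0.131441; I≈-0.839320, D=e−e_prev≈-0.258699; u=3/4·(-0.131441)+1·(-0.839320)+1/4·(-0.258699)≈-1.002575; next y=7/10·(-1.868559)+3/4·(-1.002575)≈-2.059923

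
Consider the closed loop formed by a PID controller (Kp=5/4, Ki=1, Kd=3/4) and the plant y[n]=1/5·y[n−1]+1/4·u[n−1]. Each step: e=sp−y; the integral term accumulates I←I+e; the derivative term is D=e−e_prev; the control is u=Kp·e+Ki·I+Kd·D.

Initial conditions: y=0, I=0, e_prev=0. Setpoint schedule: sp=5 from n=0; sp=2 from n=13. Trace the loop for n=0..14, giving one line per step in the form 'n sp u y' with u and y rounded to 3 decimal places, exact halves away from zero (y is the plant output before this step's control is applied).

(exact arithmetic carried between steps; '≈' marks a value shown rounded to 6 d.p. or computed from one; I and e_prev carry over from the previous line; the table rounds u and y to 3 d.p., halves away from zero)
n=0: y=0, sp=5, e=sp−y=5; I=5, D=e−e_prev=5; u=5/4·5+1·5+3/4·5=15; next y=1/5·0+1/4·15=3.75
n=1: y=3.75, sp=5, e=sp−y=1.25; I=6.25, D=e−e_prev=-3.75; u=5/4·1.25+1·6.25+3/4·(-3.75)=5; next y=1/5·3.75+1/4·5=2
n=2: y=2, sp=5, e=sp−y=3; I=9.25, D=e−e_prev=1.75; u=5/4·3+1·9.25+3/4·1.75=14.3125; next y=1/5·2+1/4·14.3125=3.978125
n=3: y=3.978125, sp=5, e=sp−y=1.021875; I=10.271875, D=e−e_prev=-1.978125; u=5/4·1.021875+1·10.271875+3/4·(-1.978125)=10.065625; next y=1/5·3.978125+1/4·10.065625≈3.312031
n=4: y≈3.312031, sp=5, e=sp−y≈1.687969; I≈11.959844, D=e−e_prev≈0.666094; u=5/4·1.687969+1·11.959844+3/4·0.666094≈14.569375; next y=1/5·3.312031+1/4·14.569375≈4.30475
n=5: y=4.30475, sp=5, e=sp−y=0.69525; I≈12.655094, D=e−e_prev≈-0.992719; u=5/4·0.69525+1·12.655094+3/4·(-0.992719)≈12.779617; next y=1/5·4.30475+1/4·12.779617≈4.055854
n=6: y≈4.055854, sp=5, e=sp−y≈0.944146; I≈13.599239, D=e−e_prev≈0.248896; u=5/4·0.944146+1·13.599239+3/4·0.248896≈14.966093; next y=1/5·4.055854+1/4·14.966093≈4.552694
n=7: y≈4.552694, sp=5, e=sp−y≈0.447306; I≈14.046545, D=e−e_prev≈-0.496840; u=5/4·0.447306+1·14.046545+3/4·(-0.496840)≈14.233048; next y=1/5·4.552694+1/4·14.233048≈4.468801
n=8: y≈4.468801, sp=5, e=sp−y≈0.531199; I≈14.577745, D=e−e_prev≈0.083893; u=5/4·0.531199+1·14.577745+3/4·0.083893≈15.304664; next y=1/5·4.468801+1/4·15.304664≈4.719926
n=9: y≈4.719926, sp=5, e=sp−y≈0.280074; I≈14.857818, D=e−e_prev≈-0.251125; u=5/4·0.280074+1·14.857818+3/4·(-0.251125)≈15.019567; next y=1/5·4.719926+1/4·15.019567≈4.698877
n=10: y≈4.698877, sp=5, e=sp−y≈0.301123; I≈15.158942, D=e−e_prev≈0.021049; u=5/4·0.301123+1·15.158942+3/4·0.021049≈15.551132; next y=1/5·4.698877+1/4·15.551132≈4.827558
n=11: y≈4.827558, sp=5, e=sp−y≈0.172442; I≈15.331383, D=e−e_prev≈-0.128682; u=5/4·0.172442+1·15.331383+3/4·(-0.128682)≈15.450424; next y=1/5·4.827558+1/4·15.450424≈4.828118
n=12: y≈4.828118, sp=5, e=sp−y≈0.171882; I≈15.503265, D=e−e_prev≈-0.000559; u=5/4·0.171882+1·15.503265+3/4·(-0.000559)≈15.717699; next y=1/5·4.828118+1/4·15.717699≈4.895048
n=13: y≈4.895048, sp=2, e=sp−y≈-2.895048; I≈12.608217, D=e−e_prev≈-3.066931; u=5/4·(-2.895048)+1·12.608217+3/4·(-3.066931)≈6.689209; next y=1/5·4.895048+1/4·6.689209≈2.651312
n=14: y≈2.651312, sp=2, e=sp−y≈-0.651312; I≈11.956905, D=e−e_prev≈2.243736; u=5/4·(-0.651312)+1·11.956905+3/4·2.243736≈12.825568; next y=1/5·2.651312+1/4·12.825568≈3.736654

0 5 15.000 0.000
1 5 5.000 3.750
2 5 14.313 2.000
3 5 10.066 3.978
4 5 14.569 3.312
5 5 12.780 4.305
6 5 14.966 4.056
7 5 14.233 4.553
8 5 15.305 4.469
9 5 15.020 4.720
10 5 15.551 4.699
11 5 15.450 4.828
12 5 15.718 4.828
13 2 6.689 4.895
14 2 12.826 2.651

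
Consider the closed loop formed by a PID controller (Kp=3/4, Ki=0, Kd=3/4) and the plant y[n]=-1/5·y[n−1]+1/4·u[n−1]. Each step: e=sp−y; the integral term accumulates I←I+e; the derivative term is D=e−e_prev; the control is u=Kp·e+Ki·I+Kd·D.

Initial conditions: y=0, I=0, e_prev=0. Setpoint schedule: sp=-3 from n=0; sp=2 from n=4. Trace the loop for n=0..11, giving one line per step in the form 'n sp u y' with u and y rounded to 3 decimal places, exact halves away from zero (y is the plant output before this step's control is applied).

(exact arithmetic carried between steps; '≈' marks a value shown rounded to 6 d.p. or computed from one; I and e_prev carry over from the previous line; the table rounds u and y to 3 d.p., halves away from zero)
n=0: y=0, sp=-3, e=sp−y=-3; I=-3, D=e−e_prev=-3; u=3/4·(-3)+0·(-3)+3/4·(-3)=-4.5; next y=-1/5·0+1/4·(-4.5)=-1.125
n=1: y=-1.125, sp=-3, e=sp−y=-1.875; I=-4.875, D=e−e_prev=1.125; u=3/4·(-1.875)+0·(-4.875)+3/4·1.125=-0.5625; next y=-1/5·(-1.125)+1/4·(-0.5625)=0.084375
n=2: y=0.084375, sp=-3, e=sp−y=-3.084375; I=-7.959375, D=e−e_prev=-1.209375; u=3/4·(-3.084375)+0·(-7.959375)+3/4·(-1.209375)≈-3.220313; next y=-1/5·0.084375+1/4·(-3.220313)≈-0.821953
n=3: y≈-0.821953, sp=-3, e=sp−y≈-2.178047; I≈-10.137422, D=e−e_prev≈0.906328; u=3/4·(-2.178047)+0·(-10.137422)+3/4·0.906328≈-0.953789; next y=-1/5·(-0.821953)+1/4·(-0.953789)≈-0.074057
n=4: y≈-0.074057, sp=2, e=sp−y≈2.074057; I≈-8.063365, D=e−e_prev≈4.252104; u=3/4·2.074057+0·(-8.063365)+3/4·4.252104≈4.744620; next y=-1/5·(-0.074057)+1/4·4.744620≈1.200966
n=5: y≈1.200966, sp=2, e=sp−y≈0.799034; I≈-7.264332, D=e−e_prev≈-1.275023; u=3/4·0.799034+0·(-7.264332)+3/4·(-1.275023)≈-0.356992; next y=-1/5·1.200966+1/4·(-0.356992)≈-0.329441
n=6: y≈-0.329441, sp=2, e=sp−y≈2.329441; I≈-4.934890, D=e−e_prev≈1.530408; u=3/4·2.329441+0·(-4.934890)+3/4·1.530408≈2.894887; next y=-1/5·(-0.329441)+1/4·2.894887≈0.789610
n=7: y≈0.789610, sp=2, e=sp−y≈1.210390; I≈-3.724500, D=e−e_prev≈-1.119051; u=3/4·1.210390+0·(-3.724500)+3/4·(-1.119051)≈0.068504; next y=-1/5·0.789610+1/4·0.068504≈-0.140796
n=8: y≈-0.140796, sp=2, e=sp−y≈2.140796; I≈-1.583704, D=e−e_prev≈0.930406; u=3/4·2.140796+0·(-1.583704)+3/4·0.930406≈2.303401; next y=-1/5·(-0.140796)+1/4·2.303401≈0.604010
n=9: y≈0.604010, sp=2, e=sp−y≈1.395990; I≈-0.187714, D=e−e_prev≈-0.744805; u=3/4·1.395990+0·(-0.187714)+3/4·(-0.744805)≈0.488389; next y=-1/5·0.604010+1/4·0.488389≈0.001295
n=10: y≈0.001295, sp=2, e=sp−y≈1.998705; I≈1.810991, D=e−e_prev≈0.602714; u=3/4·1.998705+0·1.810991+3/4·0.602714≈1.951064; next y=-1/5·0.001295+1/4·1.951064≈0.487507
n=11: y≈0.487507, sp=2, e=sp−y≈1.512493; I≈3.323484, D=e−e_prev≈-0.486212; u=3/4·1.512493+0·3.323484+3/4·(-0.486212)≈0.769711; next y=-1/5·0.487507+1/4·0.769711≈0.094926

0 -3 -4.500 0.000
1 -3 -0.563 -1.125
2 -3 -3.220 0.084
3 -3 -0.954 -0.822
4 2 4.745 -0.074
5 2 -0.357 1.201
6 2 2.895 -0.329
7 2 0.069 0.790
8 2 2.303 -0.141
9 2 0.488 0.604
10 2 1.951 0.001
11 2 0.770 0.488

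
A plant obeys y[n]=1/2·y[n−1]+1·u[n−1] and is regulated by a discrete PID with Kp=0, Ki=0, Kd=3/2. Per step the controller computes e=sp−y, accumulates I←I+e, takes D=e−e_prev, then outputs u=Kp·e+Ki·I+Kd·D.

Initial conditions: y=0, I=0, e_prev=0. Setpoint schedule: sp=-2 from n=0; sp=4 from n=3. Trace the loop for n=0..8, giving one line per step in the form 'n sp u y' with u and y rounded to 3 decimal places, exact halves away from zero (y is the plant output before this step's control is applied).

0 -2 -3.000 0.000
1 -2 4.500 -3.000
2 -2 -9.000 3.000
3 4 24.750 -7.500
4 4 -42.750 21.000
5 4 79.875 -32.250
6 4 -144.000 63.750
7 4 263.813 -112.125
8 4 -479.813 207.750

(exact arithmetic carried between steps; '≈' marks a value shown rounded to 6 d.p. or computed from one; I and e_prev carry over from the previous line; the table rounds u and y to 3 d.p., halves away from zero)
n=0: y=0, sp=-2, e=sp−y=-2; I=-2, D=e−e_prev=-2; u=0·(-2)+0·(-2)+3/2·(-2)=-3; next y=1/2·0+1·(-3)=-3
n=1: y=-3, sp=-2, e=sp−y=1; I=-1, D=e−e_prev=3; u=0·1+0·(-1)+3/2·3=4.5; next y=1/2·(-3)+1·4.5=3
n=2: y=3, sp=-2, e=sp−y=-5; I=-6, D=e−e_prev=-6; u=0·(-5)+0·(-6)+3/2·(-6)=-9; next y=1/2·3+1·(-9)=-7.5
n=3: y=-7.5, sp=4, e=sp−y=11.5; I=5.5, D=e−e_prev=16.5; u=0·11.5+0·5.5+3/2·16.5=24.75; next y=1/2·(-7.5)+1·24.75=21
n=4: y=21, sp=4, e=sp−y=-17; I=-11.5, D=e−e_prev=-28.5; u=0·(-17)+0·(-11.5)+3/2·(-28.5)=-42.75; next y=1/2·21+1·(-42.75)=-32.25
n=5: y=-32.25, sp=4, e=sp−y=36.25; I=24.75, D=e−e_prev=53.25; u=0·36.25+0·24.75+3/2·53.25=79.875; next y=1/2·(-32.25)+1·79.875=63.75
n=6: y=63.75, sp=4, e=sp−y=-59.75; I=-35, D=e−e_prev=-96; u=0·(-59.75)+0·(-35)+3/2·(-96)=-144; next y=1/2·63.75+1·(-144)=-112.125
n=7: y=-112.125, sp=4, e=sp−y=116.125; I=81.125, D=e−e_prev=175.875; u=0·116.125+0·81.125+3/2·175.875=263.8125; next y=1/2·(-112.125)+1·263.8125=207.75
n=8: y=207.75, sp=4, e=sp−y=-203.75; I=-122.625, D=e−e_prev=-319.875; u=0·(-203.75)+0·(-122.625)+3/2·(-319.875)=-479.8125; next y=1/2·207.75+1·(-479.8125)=-375.9375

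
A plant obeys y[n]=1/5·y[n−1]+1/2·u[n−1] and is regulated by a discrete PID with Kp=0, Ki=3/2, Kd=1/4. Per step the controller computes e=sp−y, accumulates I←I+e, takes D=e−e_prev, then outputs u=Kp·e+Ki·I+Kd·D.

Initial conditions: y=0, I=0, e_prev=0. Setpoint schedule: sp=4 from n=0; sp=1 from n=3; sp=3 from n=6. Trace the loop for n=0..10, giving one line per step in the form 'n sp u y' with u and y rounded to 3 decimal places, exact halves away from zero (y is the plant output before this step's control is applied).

(exact arithmetic carried between steps; '≈' marks a value shown rounded to 6 d.p. or computed from one; I and e_prev carry over from the previous line; the table rounds u and y to 3 d.p., halves away from zero)
n=0: y=0, sp=4, e=sp−y=4; I=4, D=e−e_prev=4; u=0·4+3/2·4+1/4·4=7; next y=1/5·0+1/2·7=3.5
n=1: y=3.5, sp=4, e=sp−y=0.5; I=4.5, D=e−e_prev=-3.5; u=0·0.5+3/2·4.5+1/4·(-3.5)=5.875; next y=1/5·3.5+1/2·5.875=3.6375
n=2: y=3.6375, sp=4, e=sp−y=0.3625; I=4.8625, D=e−e_prev=-0.1375; u=0·0.3625+3/2·4.8625+1/4·(-0.1375)=7.259375; next y=1/5·3.6375+1/2·7.259375≈4.357188
n=3: y≈4.357188, sp=1, e=sp−y≈-3.357188; I≈1.505313, D=e−e_prev≈-3.719688; u=0·(-3.357188)+3/2·1.505313+1/4·(-3.719688)≈1.328047; next y=1/5·4.357188+1/2·1.328047≈1.535461
n=4: y≈1.535461, sp=1, e=sp−y≈-0.535461; I≈0.969852, D=e−e_prev≈2.821727; u=0·(-0.535461)+3/2·0.969852+1/4·2.821727≈2.160209; next y=1/5·1.535461+1/2·2.160209≈1.387197
n=5: y≈1.387197, sp=1, e=sp−y≈-0.387197; I≈0.582655, D=e−e_prev≈0.148264; u=0·(-0.387197)+3/2·0.582655+1/4·0.148264≈0.911048; next y=1/5·1.387197+1/2·0.911048≈0.732964
n=6: y≈0.732964, sp=3, e=sp−y≈2.267036; I≈2.849691, D=e−e_prev≈2.654233; u=0·2.267036+3/2·2.849691+1/4·2.654233≈4.938095; next y=1/5·0.732964+1/2·4.938095≈2.615640
n=7: y≈2.615640, sp=3, e=sp−y≈0.384360; I≈3.234051, D=e−e_prev≈-1.882677; u=0·0.384360+3/2·3.234051+1/4·(-1.882677)≈4.380407; next y=1/5·2.615640+1/2·4.380407≈2.713332
n=8: y≈2.713332, sp=3, e=sp−y≈0.286668; I≈3.520719, D=e−e_prev≈-0.097691; u=0·0.286668+3/2·3.520719+1/4·(-0.097691)≈5.256656; next y=1/5·2.713332+1/2·5.256656≈3.170994
n=9: y≈3.170994, sp=3, e=sp−y≈-0.170994; I≈3.349725, D=e−e_prev≈-0.457663; u=0·(-0.170994)+3/2·3.349725+1/4·(-0.457663)≈4.910172; next y=1/5·3.170994+1/2·4.910172≈3.089285
n=10: y≈3.089285, sp=3, e=sp−y≈-0.089285; I≈3.260440, D=e−e_prev≈0.081710; u=0·(-0.089285)+3/2·3.260440+1/4·0.081710≈4.911088; next y=1/5·3.089285+1/2·4.911088≈3.073401

0 4 7.000 0.000
1 4 5.875 3.500
2 4 7.259 3.638
3 1 1.328 4.357
4 1 2.160 1.535
5 1 0.911 1.387
6 3 4.938 0.733
7 3 4.380 2.616
8 3 5.257 2.713
9 3 4.910 3.171
10 3 4.911 3.089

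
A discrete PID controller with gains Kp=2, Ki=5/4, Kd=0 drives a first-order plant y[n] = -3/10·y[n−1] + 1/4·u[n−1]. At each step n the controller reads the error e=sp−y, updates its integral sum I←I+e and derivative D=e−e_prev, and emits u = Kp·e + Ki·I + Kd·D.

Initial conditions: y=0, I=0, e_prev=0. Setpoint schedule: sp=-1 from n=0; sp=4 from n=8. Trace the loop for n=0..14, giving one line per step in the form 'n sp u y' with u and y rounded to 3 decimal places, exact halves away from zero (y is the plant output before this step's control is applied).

(exact arithmetic carried between steps; '≈' marks a value shown rounded to 6 d.p. or computed from one; I and e_prev carry over from the previous line; the table rounds u and y to 3 d.p., halves away from zero)
n=0: y=0, sp=-1, e=sp−y=-1; I=-1, D=e−e_prev=-1; u=2·(-1)+5/4·(-1)+0·(-1)=-3.25; next y=-3/10·0+1/4·(-3.25)=-0.8125
n=1: y=-0.8125, sp=-1, e=sp−y=-0.1875; I=-1.1875, D=e−e_prev=0.8125; u=2·(-0.1875)+5/4·(-1.1875)+0·0.8125=-1.859375; next y=-3/10·(-0.8125)+1/4·(-1.859375)≈-0.221094
n=2: y≈-0.221094, sp=-1, e=sp−y≈-0.778906; I≈-1.966406, D=e−e_prev≈-0.591406; u=2·(-0.778906)+5/4·(-1.966406)+0·(-0.591406)≈-4.015820; next y=-3/10·(-0.221094)+1/4·(-4.015820)≈-0.937627
n=3: y≈-0.937627, sp=-1, e=sp−y≈-0.062373; I≈-2.028779, D=e−e_prev≈0.716533; u=2·(-0.062373)+5/4·(-2.028779)+0·0.716533≈-2.660720; next y=-3/10·(-0.937627)+1/4·(-2.660720)≈-0.383892
n=4: y≈-0.383892, sp=-1, e=sp−y≈-0.616108; I≈-2.644887, D=e−e_prev≈-0.553735; u=2·(-0.616108)+5/4·(-2.644887)+0·(-0.553735)≈-4.538325; next y=-3/10·(-0.383892)+1/4·(-4.538325)≈-1.019414
n=5: y≈-1.019414, sp=-1, e=sp−y≈0.019414; I≈-2.625474, D=e−e_prev≈0.635522; u=2·0.019414+5/4·(-2.625474)+0·0.635522≈-3.243015; next y=-3/10·(-1.019414)+1/4·(-3.243015)≈-0.504930
n=6: y≈-0.504930, sp=-1, e=sp−y≈-0.495070; I≈-3.120544, D=e−e_prev≈-0.514484; u=2·(-0.495070)+5/4·(-3.120544)+0·(-0.514484)≈-4.890821; next y=-3/10·(-0.504930)+1/4·(-4.890821)≈-1.071226
n=7: y≈-1.071226, sp=-1, e=sp−y≈0.071226; I≈-3.049318, D=e−e_prev≈0.566297; u=2·0.071226+5/4·(-3.049318)+0·0.566297≈-3.669194; next y=-3/10·(-1.071226)+1/4·(-3.669194)≈-0.595931
n=8: y≈-0.595931, sp=4, e=sp−y≈4.595931; I≈1.546613, D=e−e_prev≈4.524704; u=2·4.595931+5/4·1.546613+0·4.524704≈11.125128; next y=-3/10·(-0.595931)+1/4·11.125128≈2.960061
n=9: y≈2.960061, sp=4, e=sp−y≈1.039939; I≈2.586552, D=e−e_prev≈-3.555992; u=2·1.039939+5/4·2.586552+0·(-3.555992)≈5.313068; next y=-3/10·2.960061+1/4·5.313068≈0.440249
n=10: y≈0.440249, sp=4, e=sp−y≈3.559751; I≈6.146303, D=e−e_prev≈2.519812; u=2·3.559751+5/4·6.146303+0·2.519812≈14.802382; next y=-3/10·0.440249+1/4·14.802382≈3.568521
n=11: y≈3.568521, sp=4, e=sp−y≈0.431479; I≈6.577782, D=e−e_prev≈-3.128272; u=2·0.431479+5/4·6.577782+0·(-3.128272)≈9.085186; next y=-3/10·3.568521+1/4·9.085186≈1.200740
n=12: y≈1.200740, sp=4, e=sp−y≈2.799260; I≈9.377042, D=e−e_prev≈2.367781; u=2·2.799260+5/4·9.377042+0·2.367781≈17.319822; next y=-3/10·1.200740+1/4·17.319822≈3.969733
n=13: y≈3.969733, sp=4, e=sp−y≈0.030267; I≈9.407309, D=e−e_prev≈-2.768993; u=2·0.030267+5/4·9.407309+0·(-2.768993)≈11.819669; next y=-3/10·3.969733+1/4·11.819669≈1.763997
n=14: y≈1.763997, sp=4, e=sp−y≈2.236003; I≈11.643311, D=e−e_prev≈2.205736; u=2·2.236003+5/4·11.643311+0·2.205736≈19.026145; next y=-3/10·1.763997+1/4·19.026145≈4.227337

0 -1 -3.250 0.000
1 -1 -1.859 -0.813
2 -1 -4.016 -0.221
3 -1 -2.661 -0.938
4 -1 -4.538 -0.384
5 -1 -3.243 -1.019
6 -1 -4.891 -0.505
7 -1 -3.669 -1.071
8 4 11.125 -0.596
9 4 5.313 2.960
10 4 14.802 0.440
11 4 9.085 3.569
12 4 17.320 1.201
13 4 11.820 3.970
14 4 19.026 1.764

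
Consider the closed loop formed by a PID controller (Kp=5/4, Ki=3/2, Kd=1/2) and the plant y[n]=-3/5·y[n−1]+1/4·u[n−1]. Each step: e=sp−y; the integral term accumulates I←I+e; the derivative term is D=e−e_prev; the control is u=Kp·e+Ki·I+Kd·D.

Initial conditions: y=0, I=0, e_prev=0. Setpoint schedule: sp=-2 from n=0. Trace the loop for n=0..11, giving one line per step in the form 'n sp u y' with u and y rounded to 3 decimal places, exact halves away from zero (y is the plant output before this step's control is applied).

0 -2 -6.500 0.000
1 -2 -3.219 -1.625
2 -2 -10.429 0.170
3 -2 -3.428 -2.709
4 -2 -15.107 0.769
5 -2 -1.249 -4.238
6 -2 -21.418 2.230
7 -2 4.471 -6.693
8 -2 -31.387 5.133
9 -2 16.022 -10.927
10 -2 -48.455 10.561
11 -2 37.736 -18.451

(exact arithmetic carried between steps; '≈' marks a value shown rounded to 6 d.p. or computed from one; I and e_prev carry over from the previous line; the table rounds u and y to 3 d.p., halves away from zero)
n=0: y=0, sp=-2, e=sp−y=-2; I=-2, D=e−e_prev=-2; u=5/4·(-2)+3/2·(-2)+1/2·(-2)=-6.5; next y=-3/5·0+1/4·(-6.5)=-1.625
n=1: y=-1.625, sp=-2, e=sp−y=-0.375; I=-2.375, D=e−e_prev=1.625; u=5/4·(-0.375)+3/2·(-2.375)+1/2·1.625=-3.21875; next y=-3/5·(-1.625)+1/4·(-3.21875)≈0.170313
n=2: y≈0.170313, sp=-2, e=sp−y≈-2.170313; I≈-4.545313, D=e−e_prev≈-1.795313; u=5/4·(-2.170313)+3/2·(-4.545313)+1/2·(-1.795313)≈-10.428516; next y=-3/5·0.170313+1/4·(-10.428516)≈-2.709316
n=3: y≈-2.709316, sp=-2, e=sp−y≈0.709316; I≈-3.835996, D=e−e_prev≈2.879629; u=5/4·0.709316+3/2·(-3.835996)+1/2·2.879629≈-3.427534; next y=-3/5·(-2.709316)+1/4·(-3.427534)≈0.768706
n=4: y≈0.768706, sp=-2, e=sp−y≈-2.768706; I≈-6.604702, D=e−e_prev≈-3.478023; u=5/4·(-2.768706)+3/2·(-6.604702)+1/2·(-3.478023)≈-15.106948; next y=-3/5·0.768706+1/4·(-15.106948)≈-4.237961
n=5: y≈-4.237961, sp=-2, e=sp−y≈2.237961; I≈-4.366742, D=e−e_prev≈5.006667; u=5/4·2.237961+3/2·(-4.366742)+1/2·5.006667≈-1.249328; next y=-3/5·(-4.237961)+1/4·(-1.249328)≈2.230444
n=6: y≈2.230444, sp=-2, e=sp−y≈-4.230444; I≈-8.597186, D=e−e_prev≈-6.468405; u=5/4·(-4.230444)+3/2·(-8.597186)+1/2·(-6.468405)≈-21.418037; next y=-3/5·2.230444+1/4·(-21.418037)≈-6.692776
n=7: y≈-6.692776, sp=-2, e=sp−y≈4.692776; I≈-3.904410, D=e−e_prev≈8.923220; u=5/4·4.692776+3/2·(-3.904410)+1/2·8.923220≈4.470965; next y=-3/5·(-6.692776)+1/4·4.470965≈5.133407
n=8: y≈5.133407, sp=-2, e=sp−y≈-7.133407; I≈-11.037817, D=e−e_prev≈-11.826183; u=5/4·(-7.133407)+3/2·(-11.037817)+1/2·(-11.826183)≈-31.386575; next y=-3/5·5.133407+1/4·(-31.386575)≈-10.926688
n=9: y≈-10.926688, sp=-2, e=sp−y≈8.926688; I≈-2.111129, D=e−e_prev≈16.060095; u=5/4·8.926688+3/2·(-2.111129)+1/2·16.060095≈16.021714; next y=-3/5·(-10.926688)+1/4·16.021714≈10.561441
n=10: y≈10.561441, sp=-2, e=sp−y≈-12.561441; I≈-14.672570, D=e−e_prev≈-21.488129; u=5/4·(-12.561441)+3/2·(-14.672570)+1/2·(-21.488129)≈-48.454721; next y=-3/5·10.561441+1/4·(-48.454721)≈-18.450545
n=11: y≈-18.450545, sp=-2, e=sp−y≈16.450545; I≈1.777975, D=e−e_prev≈29.011986; u=5/4·16.450545+3/2·1.777975+1/2·29.011986≈37.736137; next y=-3/5·(-18.450545)+1/4·37.736137≈20.504361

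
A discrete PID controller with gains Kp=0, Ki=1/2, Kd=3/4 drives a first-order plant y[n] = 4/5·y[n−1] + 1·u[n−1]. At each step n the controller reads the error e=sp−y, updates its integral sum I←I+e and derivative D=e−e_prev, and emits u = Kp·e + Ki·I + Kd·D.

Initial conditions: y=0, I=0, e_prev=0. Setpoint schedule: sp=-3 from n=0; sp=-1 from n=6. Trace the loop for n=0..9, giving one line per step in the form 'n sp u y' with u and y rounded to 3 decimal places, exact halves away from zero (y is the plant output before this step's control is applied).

0 -3 -3.750 0.000
1 -3 1.688 -3.750
2 -3 -3.797 -1.313
3 -3 1.605 -4.847
4 -3 -3.340 -2.272
5 -3 1.834 -5.158
6 -1 -0.334 -2.292
7 -1 0.806 -2.167
8 -1 -0.066 -0.928
9 -1 0.678 -0.808

(exact arithmetic carried between steps; '≈' marks a value shown rounded to 6 d.p. or computed from one; I and e_prev carry over from the previous line; the table rounds u and y to 3 d.p., halves away from zero)
n=0: y=0, sp=-3, e=sp−y=-3; I=-3, D=e−e_prev=-3; u=0·(-3)+1/2·(-3)+3/4·(-3)=-3.75; next y=4/5·0+1·(-3.75)=-3.75
n=1: y=-3.75, sp=-3, e=sp−y=0.75; I=-2.25, D=e−e_prev=3.75; u=0·0.75+1/2·(-2.25)+3/4·3.75=1.6875; next y=4/5·(-3.75)+1·1.6875=-1.3125
n=2: y=-1.3125, sp=-3, e=sp−y=-1.6875; I=-3.9375, D=e−e_prev=-2.4375; u=0·(-1.6875)+1/2·(-3.9375)+3/4·(-2.4375)=-3.796875; next y=4/5·(-1.3125)+1·(-3.796875)=-4.846875
n=3: y=-4.846875, sp=-3, e=sp−y=1.846875; I=-2.090625, D=e−e_prev=3.534375; u=0·1.846875+1/2·(-2.090625)+3/4·3.534375≈1.605469; next y=4/5·(-4.846875)+1·1.605469≈-2.272031
n=4: y≈-2.272031, sp=-3, e=sp−y≈-0.727969; I≈-2.818594, D=e−e_prev≈-2.574844; u=0·(-0.727969)+1/2·(-2.818594)+3/4·(-2.574844)≈-3.340430; next y=4/5·(-2.272031)+1·(-3.340430)≈-5.158055
n=5: y≈-5.158055, sp=-3, e=sp−y≈2.158055; I≈-0.660539, D=e−e_prev≈2.886023; u=0·2.158055+1/2·(-0.660539)+3/4·2.886023≈1.834248; next y=4/5·(-5.158055)+1·1.834248≈-2.292196
n=6: y≈-2.292196, sp=-1, e=sp−y≈1.292196; I≈0.631657, D=e−e_prev≈-0.865859; u=0·1.292196+1/2·0.631657+3/4·(-0.865859)≈-0.333566; next y=4/5·(-2.292196)+1·(-0.333566)≈-2.167322
n=7: y≈-2.167322, sp=-1, e=sp−y≈1.167322; I≈1.798979, D=e−e_prev≈-0.124873; u=0·1.167322+1/2·1.798979+3/4·(-0.124873)≈0.805835; next y=4/5·(-2.167322)+1·0.805835≈-0.928023
n=8: y≈-0.928023, sp=-1, e=sp−y≈-0.071977; I≈1.727002, D=e−e_prev≈-1.239299; u=0·(-0.071977)+1/2·1.727002+3/4·(-1.239299)≈-0.065973; next y=4/5·(-0.928023)+1·(-0.065973)≈-0.808392
n=9: y≈-0.808392, sp=-1, e=sp−y≈-0.191608; I≈1.535394, D=e−e_prev≈-0.119632; u=0·(-0.191608)+1/2·1.535394+3/4·(-0.119632)≈0.677973; next y=4/5·(-0.808392)+1·0.677973≈0.031260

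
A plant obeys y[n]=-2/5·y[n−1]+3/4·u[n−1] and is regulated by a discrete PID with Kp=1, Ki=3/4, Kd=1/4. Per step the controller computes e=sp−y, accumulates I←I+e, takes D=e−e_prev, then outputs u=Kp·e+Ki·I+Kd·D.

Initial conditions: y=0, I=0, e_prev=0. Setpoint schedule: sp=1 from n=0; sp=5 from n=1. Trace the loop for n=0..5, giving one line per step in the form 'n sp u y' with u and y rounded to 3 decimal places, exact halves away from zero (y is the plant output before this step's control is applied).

(exact arithmetic carried between steps; '≈' marks a value shown rounded to 6 d.p. or computed from one; I and e_prev carry over from the previous line; the table rounds u and y to 3 d.p., halves away from zero)
n=0: y=0, sp=1, e=sp−y=1; I=1, D=e−e_prev=1; u=1·1+3/4·1+1/4·1=2; next y=-2/5·0+3/4·2=1.5
n=1: y=1.5, sp=5, e=sp−y=3.5; I=4.5, D=e−e_prev=2.5; u=1·3.5+3/4·4.5+1/4·2.5=7.5; next y=-2/5·1.5+3/4·7.5=5.025
n=2: y=5.025, sp=5, e=sp−y=-0.025; I=4.475, D=e−e_prev=-3.525; u=1·(-0.025)+3/4·4.475+1/4·(-3.525)=2.45; next y=-2/5·5.025+3/4·2.45=-0.1725
n=3: y=-0.1725, sp=5, e=sp−y=5.1725; I=9.6475, D=e−e_prev=5.1975; u=1·5.1725+3/4·9.6475+1/4·5.1975=13.7075; next y=-2/5·(-0.1725)+3/4·13.7075=10.349625
n=4: y=10.349625, sp=5, e=sp−y=-5.349625; I=4.297875, D=e−e_prev=-10.522125; u=1·(-5.349625)+3/4·4.297875+1/4·(-10.522125)=-4.75675; next y=-2/5·10.349625+3/4·(-4.75675)≈-7.707413
n=5: y≈-7.707413, sp=5, e=sp−y≈12.707413; I≈17.005288, D=e−e_prev≈18.057038; u=1·12.707413+3/4·17.005288+1/4·18.057038≈29.975638; next y=-2/5·(-7.707413)+3/4·29.975638≈25.564693

0 1 2.000 0.000
1 5 7.500 1.500
2 5 2.450 5.025
3 5 13.708 -0.173
4 5 -4.757 10.350
5 5 29.976 -7.707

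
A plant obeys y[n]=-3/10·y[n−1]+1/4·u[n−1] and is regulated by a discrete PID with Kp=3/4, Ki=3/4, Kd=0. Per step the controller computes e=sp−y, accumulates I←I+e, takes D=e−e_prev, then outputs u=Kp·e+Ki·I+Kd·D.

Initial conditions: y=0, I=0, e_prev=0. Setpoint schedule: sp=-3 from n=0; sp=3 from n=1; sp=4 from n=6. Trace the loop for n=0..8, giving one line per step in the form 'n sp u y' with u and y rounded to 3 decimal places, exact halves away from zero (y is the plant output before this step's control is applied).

0 -3 -4.500 0.000
1 3 3.938 -1.125
2 3 3.361 1.322
3 3 5.937 0.444
4 3 6.493 1.351
5 3 7.929 1.218
6 4 10.167 1.617
7 4 11.295 2.057
8 4 12.527 2.207

(exact arithmetic carried between steps; '≈' marks a value shown rounded to 6 d.p. or computed from one; I and e_prev carry over from the previous line; the table rounds u and y to 3 d.p., halves away from zero)
n=0: y=0, sp=-3, e=sp−y=-3; I=-3, D=e−e_prev=-3; u=3/4·(-3)+3/4·(-3)+0·(-3)=-4.5; next y=-3/10·0+1/4·(-4.5)=-1.125
n=1: y=-1.125, sp=3, e=sp−y=4.125; I=1.125, D=e−e_prev=7.125; u=3/4·4.125+3/4·1.125+0·7.125=3.9375; next y=-3/10·(-1.125)+1/4·3.9375=1.321875
n=2: y=1.321875, sp=3, e=sp−y=1.678125; I=2.803125, D=e−e_prev=-2.446875; u=3/4·1.678125+3/4·2.803125+0·(-2.446875)≈3.360938; next y=-3/10·1.321875+1/4·3.360938≈0.443672
n=3: y≈0.443672, sp=3, e=sp−y≈2.556328; I≈5.359453, D=e−e_prev≈0.878203; u=3/4·2.556328+3/4·5.359453+0·0.878203≈5.936836; next y=-3/10·0.443672+1/4·5.936836≈1.351107
n=4: y≈1.351107, sp=3, e=sp−y≈1.648893; I≈7.008346, D=e−e_prev≈-0.907436; u=3/4·1.648893+3/4·7.008346+0·(-0.907436)≈6.492929; next y=-3/10·1.351107+1/4·6.492929≈1.217900
n=5: y≈1.217900, sp=3, e=sp−y≈1.782100; I≈8.790446, D=e−e_prev≈0.133207; u=3/4·1.782100+3/4·8.790446+0·0.133207≈7.929409; next y=-3/10·1.217900+1/4·7.929409≈1.616982
n=6: y≈1.616982, sp=4, e=sp−y≈2.383018; I≈11.173463, D=e−e_prev≈0.600918; u=3/4·2.383018+3/4·11.173463+0·0.600918≈10.167361; next y=-3/10·1.616982+1/4·10.167361≈2.056745
n=7: y≈2.056745, sp=4, e=sp−y≈1.943255; I≈13.116718, D=e−e_prev≈-0.439763; u=3/4·1.943255+3/4·13.116718+0·(-0.439763)≈11.294979; next y=-3/10·2.056745+1/4·11.294979≈2.206721
n=8: y≈2.206721, sp=4, e=sp−y≈1.793279; I≈14.909997, D=e−e_prev≈-0.149976; u=3/4·1.793279+3/4·14.909997+0·(-0.149976)≈12.527457; next y=-3/10·2.206721+1/4·12.527457≈2.469848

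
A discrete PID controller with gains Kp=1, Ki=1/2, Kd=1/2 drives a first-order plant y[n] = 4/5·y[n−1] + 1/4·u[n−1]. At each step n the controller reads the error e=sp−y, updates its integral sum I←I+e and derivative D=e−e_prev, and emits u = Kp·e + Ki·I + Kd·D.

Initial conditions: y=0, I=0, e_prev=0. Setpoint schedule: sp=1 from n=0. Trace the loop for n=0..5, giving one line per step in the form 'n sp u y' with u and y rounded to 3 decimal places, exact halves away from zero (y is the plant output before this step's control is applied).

0 1 2.000 0.000
1 1 1.000 0.500
2 1 1.200 0.650
3 1 1.110 0.820
4 1 1.058 0.934
5 1 0.992 1.011

(exact arithmetic carried between steps; '≈' marks a value shown rounded to 6 d.p. or computed from one; I and e_prev carry over from the previous line; the table rounds u and y to 3 d.p., halves away from zero)
n=0: y=0, sp=1, e=sp−y=1; I=1, D=e−e_prev=1; u=1·1+1/2·1+1/2·1=2; next y=4/5·0+1/4·2=0.5
n=1: y=0.5, sp=1, e=sp−y=0.5; I=1.5, D=e−e_prev=-0.5; u=1·0.5+1/2·1.5+1/2·(-0.5)=1; next y=4/5·0.5+1/4·1=0.65
n=2: y=0.65, sp=1, e=sp−y=0.35; I=1.85, D=e−e_prev=-0.15; u=1·0.35+1/2·1.85+1/2·(-0.15)=1.2; next y=4/5·0.65+1/4·1.2=0.82
n=3: y=0.82, sp=1, e=sp−y=0.18; I=2.03, D=e−e_prev=-0.17; u=1·0.18+1/2·2.03+1/2·(-0.17)=1.11; next y=4/5·0.82+1/4·1.11=0.9335
n=4: y=0.9335, sp=1, e=sp−y=0.0665; I=2.0965, D=e−e_prev=-0.1135; u=1·0.0665+1/2·2.0965+1/2·(-0.1135)=1.058; next y=4/5·0.9335+1/4·1.058=1.0113
n=5: y=1.0113, sp=1, e=sp−y=-0.0113; I=2.0852, D=e−e_prev=-0.0778; u=1·(-0.0113)+1/2·2.0852+1/2·(-0.0778)=0.9924; next y=4/5·1.0113+1/4·0.9924=1.05714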